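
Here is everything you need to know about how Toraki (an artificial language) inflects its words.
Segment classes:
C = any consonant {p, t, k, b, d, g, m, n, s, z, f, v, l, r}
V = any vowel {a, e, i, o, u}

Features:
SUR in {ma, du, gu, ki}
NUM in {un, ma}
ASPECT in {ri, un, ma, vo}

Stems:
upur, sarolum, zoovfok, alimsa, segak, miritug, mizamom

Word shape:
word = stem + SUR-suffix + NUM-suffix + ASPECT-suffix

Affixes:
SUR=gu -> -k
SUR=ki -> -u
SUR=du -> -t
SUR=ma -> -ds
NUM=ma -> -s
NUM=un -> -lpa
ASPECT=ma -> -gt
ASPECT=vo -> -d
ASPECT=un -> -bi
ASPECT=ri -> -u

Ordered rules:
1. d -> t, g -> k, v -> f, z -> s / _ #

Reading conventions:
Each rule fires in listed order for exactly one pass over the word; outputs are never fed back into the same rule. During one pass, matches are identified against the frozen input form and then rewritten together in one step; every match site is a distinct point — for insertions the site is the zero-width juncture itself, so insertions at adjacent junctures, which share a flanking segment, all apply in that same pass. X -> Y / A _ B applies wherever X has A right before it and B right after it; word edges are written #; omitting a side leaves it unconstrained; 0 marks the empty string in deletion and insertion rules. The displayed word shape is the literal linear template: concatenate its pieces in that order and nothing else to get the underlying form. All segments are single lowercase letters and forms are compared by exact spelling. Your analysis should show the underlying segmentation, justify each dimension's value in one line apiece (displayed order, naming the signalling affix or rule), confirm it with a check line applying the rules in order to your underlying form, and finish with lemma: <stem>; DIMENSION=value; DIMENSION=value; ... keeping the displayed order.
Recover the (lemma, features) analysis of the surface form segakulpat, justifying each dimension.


underlying: segak-u-lpa-d
SUR=ki - signalled by the affix -u
NUM=un - signalled by the affix -lpa
ASPECT=vo - signalled by the affix -d
check: segakulpad -> segakulpat
lemma: segak; SUR=ki; NUM=un; ASPECT=vo


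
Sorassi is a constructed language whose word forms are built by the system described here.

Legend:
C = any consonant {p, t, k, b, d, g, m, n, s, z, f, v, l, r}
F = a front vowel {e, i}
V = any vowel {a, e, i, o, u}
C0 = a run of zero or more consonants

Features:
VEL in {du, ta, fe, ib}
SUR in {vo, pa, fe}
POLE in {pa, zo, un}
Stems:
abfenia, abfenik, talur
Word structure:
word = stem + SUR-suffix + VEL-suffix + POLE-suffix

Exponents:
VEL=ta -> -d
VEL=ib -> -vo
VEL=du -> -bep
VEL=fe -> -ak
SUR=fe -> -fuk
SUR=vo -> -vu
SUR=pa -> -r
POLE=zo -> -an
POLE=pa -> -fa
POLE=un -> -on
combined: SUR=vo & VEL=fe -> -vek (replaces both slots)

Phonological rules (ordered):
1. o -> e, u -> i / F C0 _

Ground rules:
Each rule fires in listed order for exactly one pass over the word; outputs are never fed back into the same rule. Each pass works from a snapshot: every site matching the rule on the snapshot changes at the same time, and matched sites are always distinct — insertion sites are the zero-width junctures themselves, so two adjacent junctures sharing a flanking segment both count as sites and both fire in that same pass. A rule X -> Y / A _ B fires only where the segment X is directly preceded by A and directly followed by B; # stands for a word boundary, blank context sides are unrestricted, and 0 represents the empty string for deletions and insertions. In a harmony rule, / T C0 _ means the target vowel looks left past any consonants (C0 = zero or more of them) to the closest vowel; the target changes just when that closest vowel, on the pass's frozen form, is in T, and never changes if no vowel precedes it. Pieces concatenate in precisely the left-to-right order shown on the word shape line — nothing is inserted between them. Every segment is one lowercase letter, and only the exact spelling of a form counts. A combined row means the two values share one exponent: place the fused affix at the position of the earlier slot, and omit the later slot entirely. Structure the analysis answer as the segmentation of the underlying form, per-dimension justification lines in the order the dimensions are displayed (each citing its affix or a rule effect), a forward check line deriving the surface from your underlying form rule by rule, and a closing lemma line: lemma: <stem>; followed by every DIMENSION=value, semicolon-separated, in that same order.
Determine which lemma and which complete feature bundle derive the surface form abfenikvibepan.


underlying: abfenik-vu-bep-an
VEL=du - signalled by the affix -bep
SUR=vo - signalled by the affix -vu
POLE=zo - signalled by the affix -an
check: abfenikvubepan -> abfenikvibepan
lemma: abfenik; VEL=du; SUR=vo; POLE=zo


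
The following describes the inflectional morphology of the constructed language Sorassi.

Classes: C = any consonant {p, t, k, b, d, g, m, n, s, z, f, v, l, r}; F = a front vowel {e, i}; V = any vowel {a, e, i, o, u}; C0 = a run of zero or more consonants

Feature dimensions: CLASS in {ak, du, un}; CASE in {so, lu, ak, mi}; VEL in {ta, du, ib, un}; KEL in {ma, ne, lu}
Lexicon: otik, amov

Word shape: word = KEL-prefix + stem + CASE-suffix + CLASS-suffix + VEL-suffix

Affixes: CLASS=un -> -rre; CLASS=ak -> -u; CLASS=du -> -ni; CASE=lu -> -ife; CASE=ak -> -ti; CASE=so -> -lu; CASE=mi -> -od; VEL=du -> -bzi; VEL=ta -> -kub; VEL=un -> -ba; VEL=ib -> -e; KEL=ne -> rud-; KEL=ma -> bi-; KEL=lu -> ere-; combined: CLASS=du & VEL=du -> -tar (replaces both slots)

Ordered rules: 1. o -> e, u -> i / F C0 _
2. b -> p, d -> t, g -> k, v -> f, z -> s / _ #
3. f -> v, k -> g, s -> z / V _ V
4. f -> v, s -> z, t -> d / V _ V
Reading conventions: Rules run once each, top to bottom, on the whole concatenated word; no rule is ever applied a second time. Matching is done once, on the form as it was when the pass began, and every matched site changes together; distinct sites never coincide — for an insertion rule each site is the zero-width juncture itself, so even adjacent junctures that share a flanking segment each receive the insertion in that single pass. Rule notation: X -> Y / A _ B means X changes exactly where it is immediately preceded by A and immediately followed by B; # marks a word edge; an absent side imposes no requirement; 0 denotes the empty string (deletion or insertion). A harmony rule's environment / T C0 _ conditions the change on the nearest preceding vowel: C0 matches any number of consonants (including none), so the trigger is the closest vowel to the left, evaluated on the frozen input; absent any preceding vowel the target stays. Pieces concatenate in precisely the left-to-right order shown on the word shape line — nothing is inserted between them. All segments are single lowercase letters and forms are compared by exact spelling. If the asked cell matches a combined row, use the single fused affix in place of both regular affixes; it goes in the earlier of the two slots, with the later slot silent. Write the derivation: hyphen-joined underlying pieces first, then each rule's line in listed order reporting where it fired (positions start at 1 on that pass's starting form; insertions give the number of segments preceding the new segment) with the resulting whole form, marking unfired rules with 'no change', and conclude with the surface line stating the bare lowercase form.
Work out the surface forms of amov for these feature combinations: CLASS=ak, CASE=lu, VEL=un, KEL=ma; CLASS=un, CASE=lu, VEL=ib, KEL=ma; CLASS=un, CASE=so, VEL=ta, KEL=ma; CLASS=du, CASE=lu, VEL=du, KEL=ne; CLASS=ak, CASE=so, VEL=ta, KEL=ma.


cell CLASS=ak, CASE=lu, VEL=un, KEL=ma:
underlying: bi-amov-ife-u-ba
1. o -> e, u -> i / F C0 _: fires at position(s) 10: biamovifeiba
2. b -> p, d -> t, g -> k, v -> f, z -> s / _ #: no change
3. f -> v, k -> g, s -> z / V _ V: fires at position(s) 8: biamoviveiba
4. f -> v, s -> z, t -> d / V _ V: no change
surface: biamoviveiba

cell CLASS=un, CASE=lu, VEL=ib, KEL=ma:
underlying: bi-amov-ife-rre-e
1. o -> e, u -> i / F C0 _: no change
2. b -> p, d -> t, g -> k, v -> f, z -> s / _ #: no change
3. f -> v, k -> g, s -> z / V _ V: fires at position(s) 8: biamoviverree
4. f -> v, s -> z, t -> d / V _ V: no change
surface: biamoviverree

cell CLASS=un, CASE=so, VEL=ta, KEL=ma:
underlying: bi-amov-lu-rre-kub
1. o -> e, u -> i / F C0 _: fires at position(s) 13: biamovlurrekib
2. b -> p, d -> t, g -> k, v -> f, z -> s / _ #: fires at position(s) 14: biamovlurrekip
3. f -> v, k -> g, s -> z / V _ V: fires at position(s) 12: biamovlurregip
4. f -> v, s -> z, t -> d / V _ V: no change
surface: biamovlurregip

cell CLASS=du, CASE=lu, VEL=du, KEL=ne:
underlying: rud-amov-ife-tar
1. o -> e, u -> i / F C0 _: no change
2. b -> p, d -> t, g -> k, v -> f, z -> s / _ #: no change
3. f -> v, k -> g, s -> z / V _ V: fires at position(s) 9: rudamovivetar
4. f -> v, s -> z, t -> d / V _ V: fires at position(s) 11: rudamovivedar
surface: rudamovivedar

cell CLASS=ak, CASE=so, VEL=ta, KEL=ma:
underlying: bi-amov-lu-u-kub
1. o -> e, u -> i / F C0 _: no change
2. b -> p, d -> t, g -> k, v -> f, z -> s / _ #: fires at position(s) 12: biamovluukup
3. f -> v, k -> g, s -> z / V _ V: fires at position(s) 10: biamovluugup
4. f -> v, s -> z, t -> d / V _ V: no change
surface: biamovluugup


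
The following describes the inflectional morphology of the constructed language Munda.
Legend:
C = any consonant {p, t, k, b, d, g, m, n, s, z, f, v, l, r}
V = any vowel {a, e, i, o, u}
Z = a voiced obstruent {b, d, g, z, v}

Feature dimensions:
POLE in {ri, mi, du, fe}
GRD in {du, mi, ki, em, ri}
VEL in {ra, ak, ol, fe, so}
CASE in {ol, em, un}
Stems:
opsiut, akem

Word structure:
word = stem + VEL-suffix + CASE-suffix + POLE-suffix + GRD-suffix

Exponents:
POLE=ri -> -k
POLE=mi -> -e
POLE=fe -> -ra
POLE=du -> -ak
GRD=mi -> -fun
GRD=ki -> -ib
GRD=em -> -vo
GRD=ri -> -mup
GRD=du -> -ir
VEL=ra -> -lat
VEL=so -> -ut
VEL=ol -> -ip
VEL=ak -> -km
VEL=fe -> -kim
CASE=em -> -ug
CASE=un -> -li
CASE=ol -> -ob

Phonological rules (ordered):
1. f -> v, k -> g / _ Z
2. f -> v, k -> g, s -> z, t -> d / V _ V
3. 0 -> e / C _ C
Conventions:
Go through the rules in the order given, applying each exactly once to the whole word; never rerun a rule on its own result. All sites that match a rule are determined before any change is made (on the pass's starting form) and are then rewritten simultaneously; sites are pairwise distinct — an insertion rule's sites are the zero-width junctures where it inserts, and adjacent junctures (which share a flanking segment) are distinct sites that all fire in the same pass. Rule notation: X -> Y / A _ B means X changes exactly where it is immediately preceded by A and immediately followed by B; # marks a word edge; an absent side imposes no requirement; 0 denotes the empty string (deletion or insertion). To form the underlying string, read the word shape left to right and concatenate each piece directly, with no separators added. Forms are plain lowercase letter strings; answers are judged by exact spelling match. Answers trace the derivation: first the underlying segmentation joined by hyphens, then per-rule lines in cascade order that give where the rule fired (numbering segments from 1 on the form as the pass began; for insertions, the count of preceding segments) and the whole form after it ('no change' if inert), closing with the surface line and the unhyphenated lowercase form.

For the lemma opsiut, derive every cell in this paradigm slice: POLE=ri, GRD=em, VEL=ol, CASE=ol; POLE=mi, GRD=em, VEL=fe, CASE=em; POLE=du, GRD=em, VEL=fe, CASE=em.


cell POLE=ri, GRD=em, VEL=ol, CASE=ol:
underlying: opsiut-ip-ob-k-vo
1. f -> v, k -> g / _ Z: fires at position(s) 11: opsiutipobgvo
2. f -> v, k -> g, s -> z, t -> d / V _ V: fires at position(s) 6: opsiudipobgvo
3. 0 -> e / C _ C: inserts after position(s) 2, 10, 11: opesiudipobegevo
surface: opesiudipobegevo

cell POLE=mi, GRD=em, VEL=fe, CASE=em:
underlying: opsiut-kim-ug-e-vo
1. f -> v, k -> g / _ Z: no change
2. f -> v, k -> g, s -> z, t -> d / V _ V: no change
3. 0 -> e / C _ C: inserts after position(s) 2, 6: opesiutekimugevo
surface: opesiutekimugevo

cell POLE=du, GRD=em, VEL=fe, CASE=em:
underlying: opsiut-kim-ug-ak-vo
1. f -> v, k -> g / _ Z: fires at position(s) 13: opsiutkimugagvo
2. f -> v, k -> g, s -> z, t -> d / V _ V: no change
3. 0 -> e / C _ C: inserts after position(s) 2, 6, 13: opesiutekimugagevo
surface: opesiutekimugagevo


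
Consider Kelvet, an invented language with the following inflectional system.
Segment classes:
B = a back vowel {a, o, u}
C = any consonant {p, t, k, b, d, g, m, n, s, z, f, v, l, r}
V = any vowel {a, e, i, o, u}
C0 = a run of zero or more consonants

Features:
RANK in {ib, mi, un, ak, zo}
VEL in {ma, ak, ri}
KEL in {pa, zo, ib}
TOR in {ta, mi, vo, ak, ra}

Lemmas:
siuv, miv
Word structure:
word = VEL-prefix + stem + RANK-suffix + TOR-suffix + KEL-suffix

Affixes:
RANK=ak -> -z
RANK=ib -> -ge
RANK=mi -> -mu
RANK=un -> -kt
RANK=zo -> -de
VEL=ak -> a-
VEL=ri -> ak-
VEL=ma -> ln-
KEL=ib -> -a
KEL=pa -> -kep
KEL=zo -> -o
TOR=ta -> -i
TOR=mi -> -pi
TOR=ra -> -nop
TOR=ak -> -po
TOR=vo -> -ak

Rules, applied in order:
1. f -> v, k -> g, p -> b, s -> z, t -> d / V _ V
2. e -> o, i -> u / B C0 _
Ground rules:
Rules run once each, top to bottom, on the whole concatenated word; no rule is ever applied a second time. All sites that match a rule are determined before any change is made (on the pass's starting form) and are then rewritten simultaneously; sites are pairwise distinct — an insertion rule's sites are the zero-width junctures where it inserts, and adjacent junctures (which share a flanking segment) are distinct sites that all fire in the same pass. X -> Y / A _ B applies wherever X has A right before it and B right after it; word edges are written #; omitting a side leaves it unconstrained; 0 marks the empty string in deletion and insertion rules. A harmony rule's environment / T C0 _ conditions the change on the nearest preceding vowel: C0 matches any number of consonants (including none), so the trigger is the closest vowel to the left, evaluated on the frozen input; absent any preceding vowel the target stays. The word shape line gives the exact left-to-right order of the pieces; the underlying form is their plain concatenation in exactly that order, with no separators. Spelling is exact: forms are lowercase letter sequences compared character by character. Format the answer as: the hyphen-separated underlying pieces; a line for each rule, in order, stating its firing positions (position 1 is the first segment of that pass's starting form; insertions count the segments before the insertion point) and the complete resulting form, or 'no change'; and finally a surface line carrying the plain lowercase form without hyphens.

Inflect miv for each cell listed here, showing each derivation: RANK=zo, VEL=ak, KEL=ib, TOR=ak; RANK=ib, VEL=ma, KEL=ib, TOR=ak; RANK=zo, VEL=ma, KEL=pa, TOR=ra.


cell RANK=zo, VEL=ak, KEL=ib, TOR=ak:
underlying: a-miv-de-po-a
1. f -> v, k -> g, p -> b, s -> z, t -> d / V _ V: fires at position(s) 7: amivdeboa
2. e -> o, i -> u / B C0 _: fires at position(s) 3: amuvdeboa
surface: amuvdeboa

cell RANK=ib, VEL=ma, KEL=ib, TOR=ak:
underlying: ln-miv-ge-po-a
1. f -> v, k -> g, p -> b, s -> z, t -> d / V _ V: fires at position(s) 8: lnmivgeboa
2. e -> o, i -> u / B C0 _: no change
surface: lnmivgeboa

cell RANK=zo, VEL=ma, KEL=pa, TOR=ra:
underlying: ln-miv-de-nop-kep
1. f -> v, k -> g, p -> b, s -> z, t -> d / V _ V: no change
2. e -> o, i -> u / B C0 _: fires at position(s) 12: lnmivdenopkop
surface: lnmivdenopkop


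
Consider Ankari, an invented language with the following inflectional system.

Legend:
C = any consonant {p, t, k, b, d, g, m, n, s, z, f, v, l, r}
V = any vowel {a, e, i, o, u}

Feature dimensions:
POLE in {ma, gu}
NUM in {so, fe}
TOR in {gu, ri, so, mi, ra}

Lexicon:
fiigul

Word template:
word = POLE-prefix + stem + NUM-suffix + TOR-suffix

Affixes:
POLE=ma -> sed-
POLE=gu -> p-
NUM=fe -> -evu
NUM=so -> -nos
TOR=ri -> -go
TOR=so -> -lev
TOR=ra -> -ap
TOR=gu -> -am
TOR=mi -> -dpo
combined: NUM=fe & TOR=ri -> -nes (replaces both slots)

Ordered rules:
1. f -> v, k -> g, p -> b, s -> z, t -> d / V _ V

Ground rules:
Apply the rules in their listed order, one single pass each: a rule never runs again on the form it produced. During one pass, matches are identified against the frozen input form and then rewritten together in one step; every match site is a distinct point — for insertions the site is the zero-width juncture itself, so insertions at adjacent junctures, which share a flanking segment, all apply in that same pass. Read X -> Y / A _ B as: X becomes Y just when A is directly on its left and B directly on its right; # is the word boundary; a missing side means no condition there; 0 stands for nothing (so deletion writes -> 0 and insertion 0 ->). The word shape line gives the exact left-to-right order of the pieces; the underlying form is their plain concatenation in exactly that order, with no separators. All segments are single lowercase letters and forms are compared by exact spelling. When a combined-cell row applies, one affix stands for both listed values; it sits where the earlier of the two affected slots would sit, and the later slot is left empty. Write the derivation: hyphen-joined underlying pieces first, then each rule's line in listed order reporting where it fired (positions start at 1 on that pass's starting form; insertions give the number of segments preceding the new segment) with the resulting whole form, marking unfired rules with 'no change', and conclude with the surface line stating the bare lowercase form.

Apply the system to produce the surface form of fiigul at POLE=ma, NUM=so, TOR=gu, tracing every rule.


underlying: sed-fiigul-nos-am
1. f -> v, k -> g, p -> b, s -> z, t -> d / V _ V: fires at position(s) 12: sedfiigulnozam
surface: sedfiigulnozam


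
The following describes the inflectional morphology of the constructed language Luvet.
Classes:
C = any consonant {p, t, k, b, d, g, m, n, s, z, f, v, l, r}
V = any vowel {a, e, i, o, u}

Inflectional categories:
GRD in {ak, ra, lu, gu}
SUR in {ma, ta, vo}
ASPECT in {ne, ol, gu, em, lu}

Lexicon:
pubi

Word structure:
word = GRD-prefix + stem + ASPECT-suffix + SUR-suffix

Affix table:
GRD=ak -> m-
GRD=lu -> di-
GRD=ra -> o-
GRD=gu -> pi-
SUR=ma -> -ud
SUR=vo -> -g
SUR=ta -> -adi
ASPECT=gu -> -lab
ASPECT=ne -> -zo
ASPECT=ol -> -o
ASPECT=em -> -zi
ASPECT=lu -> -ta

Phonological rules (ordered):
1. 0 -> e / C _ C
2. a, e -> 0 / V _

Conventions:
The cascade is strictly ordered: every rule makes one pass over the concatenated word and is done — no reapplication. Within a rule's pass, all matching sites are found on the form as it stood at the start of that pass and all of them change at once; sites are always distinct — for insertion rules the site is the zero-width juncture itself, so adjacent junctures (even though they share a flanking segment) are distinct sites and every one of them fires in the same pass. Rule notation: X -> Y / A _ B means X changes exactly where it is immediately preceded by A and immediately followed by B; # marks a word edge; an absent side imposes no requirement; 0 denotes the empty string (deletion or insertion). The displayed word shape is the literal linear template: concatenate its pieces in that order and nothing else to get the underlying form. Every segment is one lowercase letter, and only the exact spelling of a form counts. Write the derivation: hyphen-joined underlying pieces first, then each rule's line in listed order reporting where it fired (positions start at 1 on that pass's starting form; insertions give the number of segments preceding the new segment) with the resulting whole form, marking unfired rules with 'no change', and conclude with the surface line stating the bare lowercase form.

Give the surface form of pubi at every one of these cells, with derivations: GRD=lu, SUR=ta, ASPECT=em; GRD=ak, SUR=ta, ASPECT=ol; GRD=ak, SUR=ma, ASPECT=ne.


cell GRD=lu, SUR=ta, ASPECT=em:
underlying: di-pubi-zi-adi
1. 0 -> e / C _ C: no change
2. a, e -> 0 / V _: fires at position(s) 9: dipubizidi
surface: dipubizidi

cell GRD=ak, SUR=ta, ASPECT=ol:
underlying: m-pubi-o-adi
1. 0 -> e / C _ C: inserts after position(s) 1: mepubioadi
2. a, e -> 0 / V _: fires at position(s) 8: mepubiodi
surface: mepubiodi

cell GRD=ak, SUR=ma, ASPECT=ne:
underlying: m-pubi-zo-ud
1. 0 -> e / C _ C: inserts after position(s) 1: mepubizoud
2. a, e -> 0 / V _: no change
surface: mepubizoud


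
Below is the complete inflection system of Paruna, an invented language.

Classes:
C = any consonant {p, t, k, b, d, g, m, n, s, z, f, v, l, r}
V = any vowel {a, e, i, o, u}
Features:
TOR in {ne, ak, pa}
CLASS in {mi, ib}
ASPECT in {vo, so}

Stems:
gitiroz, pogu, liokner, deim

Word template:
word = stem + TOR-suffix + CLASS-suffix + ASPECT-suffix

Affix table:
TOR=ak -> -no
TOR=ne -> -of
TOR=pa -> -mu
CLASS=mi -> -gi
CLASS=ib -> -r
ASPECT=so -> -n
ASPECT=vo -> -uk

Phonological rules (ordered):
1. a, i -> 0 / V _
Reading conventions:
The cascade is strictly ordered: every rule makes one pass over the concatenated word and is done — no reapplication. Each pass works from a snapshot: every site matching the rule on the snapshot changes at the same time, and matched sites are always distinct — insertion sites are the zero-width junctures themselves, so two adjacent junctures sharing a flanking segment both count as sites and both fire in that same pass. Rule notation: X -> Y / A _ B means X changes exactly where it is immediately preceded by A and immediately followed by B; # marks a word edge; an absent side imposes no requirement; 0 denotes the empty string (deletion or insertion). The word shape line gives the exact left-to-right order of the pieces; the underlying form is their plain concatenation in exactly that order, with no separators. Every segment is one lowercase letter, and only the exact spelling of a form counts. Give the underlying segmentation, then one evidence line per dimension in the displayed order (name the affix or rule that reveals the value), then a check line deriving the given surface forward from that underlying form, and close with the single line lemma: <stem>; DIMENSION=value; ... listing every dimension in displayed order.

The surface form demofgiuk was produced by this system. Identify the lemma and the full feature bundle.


underlying: deim-of-gi-uk
TOR=ne - signalled by the affix -of
CLASS=mi - signalled by the affix -gi
ASPECT=vo - signalled by the affix -uk
check: deimofgiuk -> demofgiuk
lemma: deim; TOR=ne; CLASS=mi; ASPECT=vo


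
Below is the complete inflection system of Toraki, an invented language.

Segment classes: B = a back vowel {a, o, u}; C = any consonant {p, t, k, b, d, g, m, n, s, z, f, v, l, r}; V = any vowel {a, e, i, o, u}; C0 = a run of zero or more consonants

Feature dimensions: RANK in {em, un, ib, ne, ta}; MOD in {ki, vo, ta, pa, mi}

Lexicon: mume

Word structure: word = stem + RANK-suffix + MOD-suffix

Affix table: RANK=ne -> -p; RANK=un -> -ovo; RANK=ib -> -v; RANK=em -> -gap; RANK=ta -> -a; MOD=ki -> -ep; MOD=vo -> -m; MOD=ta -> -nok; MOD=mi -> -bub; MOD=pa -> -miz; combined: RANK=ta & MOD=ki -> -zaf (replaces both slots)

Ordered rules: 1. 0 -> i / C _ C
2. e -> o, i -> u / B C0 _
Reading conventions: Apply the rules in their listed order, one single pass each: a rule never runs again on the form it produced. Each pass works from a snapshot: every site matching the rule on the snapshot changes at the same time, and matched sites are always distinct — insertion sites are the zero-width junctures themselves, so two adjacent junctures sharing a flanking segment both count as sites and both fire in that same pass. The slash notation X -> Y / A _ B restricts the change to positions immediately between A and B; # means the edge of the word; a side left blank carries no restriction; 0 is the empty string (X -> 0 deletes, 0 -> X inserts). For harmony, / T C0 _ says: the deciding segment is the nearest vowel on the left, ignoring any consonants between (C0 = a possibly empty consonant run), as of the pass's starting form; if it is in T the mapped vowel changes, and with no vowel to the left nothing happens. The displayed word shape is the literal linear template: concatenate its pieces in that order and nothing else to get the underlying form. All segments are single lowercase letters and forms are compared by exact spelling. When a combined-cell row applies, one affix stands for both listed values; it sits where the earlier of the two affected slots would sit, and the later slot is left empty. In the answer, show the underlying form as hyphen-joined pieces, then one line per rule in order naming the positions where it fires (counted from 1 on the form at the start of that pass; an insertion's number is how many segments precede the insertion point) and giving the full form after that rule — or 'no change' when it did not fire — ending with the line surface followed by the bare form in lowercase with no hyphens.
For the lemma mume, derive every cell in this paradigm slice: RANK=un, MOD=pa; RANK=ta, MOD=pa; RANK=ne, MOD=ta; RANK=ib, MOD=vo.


cell RANK=un, MOD=pa:
underlying: mume-ovo-miz
1. 0 -> i / C _ C: no change
2. e -> o, i -> u / B C0 _: fires at position(s) 4, 9: mumoovomuz
surface: mumoovomuz

cell RANK=ta, MOD=pa:
underlying: mume-a-miz
1. 0 -> i / C _ C: no change
2. e -> o, i -> u / B C0 _: fires at position(s) 4, 7: mumoamuz
surface: mumoamuz

cell RANK=ne, MOD=ta:
underlying: mume-p-nok
1. 0 -> i / C _ C: inserts after position(s) 5: mumepinok
2. e -> o, i -> u / B C0 _: fires at position(s) 4: mumopinok
surface: mumopinok

cell RANK=ib, MOD=vo:
underlying: mume-v-m
1. 0 -> i / C _ C: inserts after position(s) 5: mumevim
2. e -> o, i -> u / B C0 _: fires at position(s) 4: mumovim
surface: mumovim


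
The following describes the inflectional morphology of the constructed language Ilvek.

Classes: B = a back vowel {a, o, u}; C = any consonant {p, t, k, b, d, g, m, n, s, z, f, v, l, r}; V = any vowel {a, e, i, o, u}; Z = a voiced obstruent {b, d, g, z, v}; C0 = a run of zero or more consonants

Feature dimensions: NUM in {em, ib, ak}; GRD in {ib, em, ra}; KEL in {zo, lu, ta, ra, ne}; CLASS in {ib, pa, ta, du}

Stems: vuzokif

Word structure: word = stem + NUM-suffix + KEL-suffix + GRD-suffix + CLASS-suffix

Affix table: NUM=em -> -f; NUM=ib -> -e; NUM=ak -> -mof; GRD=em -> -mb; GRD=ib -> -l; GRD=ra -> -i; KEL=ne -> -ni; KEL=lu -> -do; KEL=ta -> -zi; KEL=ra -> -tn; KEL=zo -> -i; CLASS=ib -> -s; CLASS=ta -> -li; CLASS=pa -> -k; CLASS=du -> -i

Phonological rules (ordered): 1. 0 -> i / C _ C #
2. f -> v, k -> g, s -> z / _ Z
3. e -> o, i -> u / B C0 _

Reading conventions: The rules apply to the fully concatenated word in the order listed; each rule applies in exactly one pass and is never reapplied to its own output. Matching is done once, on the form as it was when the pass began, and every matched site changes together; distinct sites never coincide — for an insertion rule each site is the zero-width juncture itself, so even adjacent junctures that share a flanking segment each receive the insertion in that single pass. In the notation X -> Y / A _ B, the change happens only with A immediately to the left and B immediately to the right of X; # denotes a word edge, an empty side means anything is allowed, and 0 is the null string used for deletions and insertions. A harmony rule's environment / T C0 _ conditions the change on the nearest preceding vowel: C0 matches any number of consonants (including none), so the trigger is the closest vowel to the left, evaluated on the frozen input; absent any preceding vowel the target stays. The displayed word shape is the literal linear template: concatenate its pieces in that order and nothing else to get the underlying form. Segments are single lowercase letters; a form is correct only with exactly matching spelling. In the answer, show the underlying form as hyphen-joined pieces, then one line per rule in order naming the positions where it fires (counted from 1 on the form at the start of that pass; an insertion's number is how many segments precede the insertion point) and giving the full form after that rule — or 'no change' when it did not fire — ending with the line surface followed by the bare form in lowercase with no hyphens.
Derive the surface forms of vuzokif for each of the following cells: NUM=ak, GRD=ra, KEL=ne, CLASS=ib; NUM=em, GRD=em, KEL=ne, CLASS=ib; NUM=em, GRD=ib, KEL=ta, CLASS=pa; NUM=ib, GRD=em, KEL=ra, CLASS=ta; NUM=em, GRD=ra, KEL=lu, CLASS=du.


cell NUM=ak, GRD=ra, KEL=ne, CLASS=ib:
underlying: vuzokif-mof-ni-i-s
1. 0 -> i / C _ C #: no change
2. f -> v, k -> g, s -> z / _ Z: no change
3. e -> o, i -> u / B C0 _: fires at position(s) 6, 12: vuzokufmofnuis
surface: vuzokufmofnuis

cell NUM=em, GRD=em, KEL=ne, CLASS=ib:
underlying: vuzokif-f-ni-mb-s
1. 0 -> i / C _ C #: inserts after position(s) 12: vuzokiffnimbis
2. f -> v, k -> g, s -> z / _ Z: no change
3. e -> o, i -> u / B C0 _: fires at position(s) 6: vuzokuffnimbis
surface: vuzokuffnimbis

cell NUM=em, GRD=ib, KEL=ta, CLASS=pa:
underlying: vuzokif-f-zi-l-k
1. 0 -> i / C _ C #: inserts after position(s) 11: vuzokiffzilik
2. f -> v, k -> g, s -> z / _ Z: fires at position(s) 8: vuzokifvzilik
3. e -> o, i -> u / B C0 _: fires at position(s) 6: vuzokufvzilik
surface: vuzokufvzilik

cell NUM=ib, GRD=em, KEL=ra, CLASS=ta:
underlying: vuzokif-e-tn-mb-li
1. 0 -> i / C _ C #: no change
2. f -> v, k -> g, s -> z / _ Z: no change
3. e -> o, i -> u / B C0 _: fires at position(s) 6: vuzokufetnmbli
surface: vuzokufetnmbli

cell NUM=em, GRD=ra, KEL=lu, CLASS=du:
underlying: vuzokif-f-do-i-i
1. 0 -> i / C _ C #: no change
2. f -> v, k -> g, s -> z / _ Z: fires at position(s) 8: vuzokifvdoii
3. e -> o, i -> u / B C0 _: fires at position(s) 6, 11: vuzokufvdoui
surface: vuzokufvdoui


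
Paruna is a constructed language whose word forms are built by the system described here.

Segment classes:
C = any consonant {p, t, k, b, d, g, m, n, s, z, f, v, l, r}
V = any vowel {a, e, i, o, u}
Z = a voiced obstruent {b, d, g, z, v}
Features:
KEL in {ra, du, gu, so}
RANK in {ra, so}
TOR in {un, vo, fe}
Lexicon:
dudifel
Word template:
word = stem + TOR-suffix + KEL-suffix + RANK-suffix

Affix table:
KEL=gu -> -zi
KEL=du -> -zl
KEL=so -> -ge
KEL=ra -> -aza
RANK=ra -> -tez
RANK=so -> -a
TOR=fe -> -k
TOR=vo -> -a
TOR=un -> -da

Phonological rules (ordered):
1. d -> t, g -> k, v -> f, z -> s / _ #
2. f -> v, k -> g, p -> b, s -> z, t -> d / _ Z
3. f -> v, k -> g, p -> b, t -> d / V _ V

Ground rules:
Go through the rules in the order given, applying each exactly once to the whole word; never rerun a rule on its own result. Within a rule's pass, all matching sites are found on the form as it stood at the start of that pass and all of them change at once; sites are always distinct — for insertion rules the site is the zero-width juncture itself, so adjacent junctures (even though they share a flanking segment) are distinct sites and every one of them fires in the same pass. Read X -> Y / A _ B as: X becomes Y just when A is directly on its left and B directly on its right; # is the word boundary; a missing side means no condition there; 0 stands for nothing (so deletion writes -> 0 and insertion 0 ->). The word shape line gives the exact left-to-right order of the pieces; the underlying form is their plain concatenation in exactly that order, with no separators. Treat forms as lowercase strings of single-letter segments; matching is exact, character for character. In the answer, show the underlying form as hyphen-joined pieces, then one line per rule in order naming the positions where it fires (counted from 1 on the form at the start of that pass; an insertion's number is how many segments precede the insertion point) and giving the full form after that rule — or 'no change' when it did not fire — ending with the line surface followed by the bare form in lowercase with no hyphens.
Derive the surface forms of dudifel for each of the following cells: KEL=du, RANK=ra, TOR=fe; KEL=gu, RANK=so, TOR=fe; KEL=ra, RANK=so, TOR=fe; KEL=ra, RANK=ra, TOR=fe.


cell KEL=du, RANK=ra, TOR=fe:
underlying: dudifel-k-zl-tez
1. d -> t, g -> k, v -> f, z -> s / _ #: fires at position(s) 13: dudifelkzltes
2. f -> v, k -> g, p -> b, s -> z, t -> d / _ Z: fires at position(s) 8: dudifelgzltes
3. f -> v, k -> g, p -> b, t -> d / V _ V: fires at position(s) 5: dudivelgzltes
surface: dudivelgzltes

cell KEL=gu, RANK=so, TOR=fe:
underlying: dudifel-k-zi-a
1. d -> t, g -> k, v -> f, z -> s / _ #: no change
2. f -> v, k -> g, p -> b, s -> z, t -> d / _ Z: fires at position(s) 8: dudifelgzia
3. f -> v, k -> g, p -> b, t -> d / V _ V: fires at position(s) 5: dudivelgzia
surface: dudivelgzia

cell KEL=ra, RANK=so, TOR=fe:
underlying: dudifel-k-aza-a
1. d -> t, g -> k, v -> f, z -> s / _ #: no change
2. f -> v, k -> g, p -> b, s -> z, t -> d / _ Z: no change
3. f -> v, k -> g, p -> b, t -> d / V _ V: fires at position(s) 5: dudivelkazaa
surface: dudivelkazaa

cell KEL=ra, RANK=ra, TOR=fe:
underlying: dudifel-k-aza-tez
1. d -> t, g -> k, v -> f, z -> s / _ #: fires at position(s) 14: dudifelkazates
2. f -> v, k -> g, p -> b, s -> z, t -> d / _ Z: no change
3. f -> v, k -> g, p -> b, t -> d / V _ V: fires at position(s) 5, 12: dudivelkazades
surface: dudivelkazades


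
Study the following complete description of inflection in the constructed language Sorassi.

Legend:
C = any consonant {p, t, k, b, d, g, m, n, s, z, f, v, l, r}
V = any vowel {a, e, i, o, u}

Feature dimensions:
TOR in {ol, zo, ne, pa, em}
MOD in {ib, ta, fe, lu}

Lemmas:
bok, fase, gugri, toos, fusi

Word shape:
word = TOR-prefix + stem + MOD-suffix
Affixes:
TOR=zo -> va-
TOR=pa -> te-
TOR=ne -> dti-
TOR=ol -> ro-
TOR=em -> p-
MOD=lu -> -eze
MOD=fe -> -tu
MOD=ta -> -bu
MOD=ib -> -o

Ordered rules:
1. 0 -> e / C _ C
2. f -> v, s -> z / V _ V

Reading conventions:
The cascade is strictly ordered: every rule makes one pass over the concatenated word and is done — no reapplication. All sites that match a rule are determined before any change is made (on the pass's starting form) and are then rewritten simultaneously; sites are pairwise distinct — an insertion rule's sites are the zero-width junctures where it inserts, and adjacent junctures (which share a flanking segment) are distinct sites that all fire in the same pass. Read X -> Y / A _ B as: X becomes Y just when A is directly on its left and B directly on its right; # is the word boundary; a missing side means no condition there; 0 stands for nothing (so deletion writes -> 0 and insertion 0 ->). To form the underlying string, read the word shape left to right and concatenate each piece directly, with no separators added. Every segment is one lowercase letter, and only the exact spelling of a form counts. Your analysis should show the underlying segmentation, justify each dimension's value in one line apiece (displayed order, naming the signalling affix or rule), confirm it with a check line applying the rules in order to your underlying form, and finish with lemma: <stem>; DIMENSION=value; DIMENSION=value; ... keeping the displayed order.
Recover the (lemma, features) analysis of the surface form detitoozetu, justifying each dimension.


underlying: dti-toos-tu
TOR=ne - signalled by the affix dti-
MOD=fe - signalled by the affix -tu
check: dtitoostu -> detitoosetu -> detitoozetu
lemma: toos; TOR=ne; MOD=fe


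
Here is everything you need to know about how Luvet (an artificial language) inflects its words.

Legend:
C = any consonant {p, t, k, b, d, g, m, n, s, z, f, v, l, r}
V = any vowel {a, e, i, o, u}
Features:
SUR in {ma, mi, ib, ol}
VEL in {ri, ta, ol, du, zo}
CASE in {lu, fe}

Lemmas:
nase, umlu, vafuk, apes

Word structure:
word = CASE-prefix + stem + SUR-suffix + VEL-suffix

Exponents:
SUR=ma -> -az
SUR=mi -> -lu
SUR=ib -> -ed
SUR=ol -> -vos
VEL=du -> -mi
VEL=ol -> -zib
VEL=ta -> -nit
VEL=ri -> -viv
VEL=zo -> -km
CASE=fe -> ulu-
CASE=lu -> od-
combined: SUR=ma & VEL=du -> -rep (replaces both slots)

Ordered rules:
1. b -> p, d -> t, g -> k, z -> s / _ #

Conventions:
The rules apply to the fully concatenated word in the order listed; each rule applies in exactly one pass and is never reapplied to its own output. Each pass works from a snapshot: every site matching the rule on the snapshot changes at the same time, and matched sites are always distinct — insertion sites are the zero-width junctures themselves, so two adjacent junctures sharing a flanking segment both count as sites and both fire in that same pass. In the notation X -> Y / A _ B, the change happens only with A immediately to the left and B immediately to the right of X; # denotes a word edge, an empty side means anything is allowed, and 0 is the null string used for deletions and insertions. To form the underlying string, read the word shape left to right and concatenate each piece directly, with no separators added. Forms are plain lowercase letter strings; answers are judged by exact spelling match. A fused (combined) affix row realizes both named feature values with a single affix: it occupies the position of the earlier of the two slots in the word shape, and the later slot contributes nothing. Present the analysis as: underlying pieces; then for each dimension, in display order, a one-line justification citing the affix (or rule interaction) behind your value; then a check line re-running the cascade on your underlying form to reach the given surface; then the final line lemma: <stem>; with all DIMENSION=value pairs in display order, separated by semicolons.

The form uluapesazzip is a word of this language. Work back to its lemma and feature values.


underlying: ulu-apes-az-zib
SUR=ma - signalled by the affix -az
VEL=ol - signalled by the affix -zib
CASE=fe - signalled by the affix ulu-
check: uluapesazzib -> uluapesazzip
lemma: apes; SUR=ma; VEL=ol; CASE=fe


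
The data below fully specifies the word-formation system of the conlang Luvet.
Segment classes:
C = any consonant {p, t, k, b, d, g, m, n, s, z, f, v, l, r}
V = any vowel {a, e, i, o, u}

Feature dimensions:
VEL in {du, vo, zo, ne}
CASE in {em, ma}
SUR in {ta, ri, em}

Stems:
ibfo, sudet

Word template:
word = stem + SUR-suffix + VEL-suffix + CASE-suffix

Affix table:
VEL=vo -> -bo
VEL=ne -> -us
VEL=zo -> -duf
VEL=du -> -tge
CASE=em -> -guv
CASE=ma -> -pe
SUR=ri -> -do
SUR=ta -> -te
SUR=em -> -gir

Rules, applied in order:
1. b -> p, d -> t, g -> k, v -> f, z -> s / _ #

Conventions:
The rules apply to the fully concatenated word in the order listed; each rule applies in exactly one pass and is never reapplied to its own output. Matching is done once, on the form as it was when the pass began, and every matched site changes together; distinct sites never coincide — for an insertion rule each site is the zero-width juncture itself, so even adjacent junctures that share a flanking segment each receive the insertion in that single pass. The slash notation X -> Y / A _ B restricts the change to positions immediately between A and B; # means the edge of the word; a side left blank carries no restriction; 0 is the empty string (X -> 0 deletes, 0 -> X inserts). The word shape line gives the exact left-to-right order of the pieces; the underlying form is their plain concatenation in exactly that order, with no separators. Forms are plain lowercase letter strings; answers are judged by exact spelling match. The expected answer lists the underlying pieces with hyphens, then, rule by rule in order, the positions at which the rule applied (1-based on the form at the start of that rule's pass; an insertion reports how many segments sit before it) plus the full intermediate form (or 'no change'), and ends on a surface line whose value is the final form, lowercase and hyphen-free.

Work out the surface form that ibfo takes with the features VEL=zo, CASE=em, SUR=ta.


underlying: ibfo-te-duf-guv
1. b -> p, d -> t, g -> k, v -> f, z -> s / _ #: fires at position(s) 12: ibfotedufguf
surface: ibfotedufguf


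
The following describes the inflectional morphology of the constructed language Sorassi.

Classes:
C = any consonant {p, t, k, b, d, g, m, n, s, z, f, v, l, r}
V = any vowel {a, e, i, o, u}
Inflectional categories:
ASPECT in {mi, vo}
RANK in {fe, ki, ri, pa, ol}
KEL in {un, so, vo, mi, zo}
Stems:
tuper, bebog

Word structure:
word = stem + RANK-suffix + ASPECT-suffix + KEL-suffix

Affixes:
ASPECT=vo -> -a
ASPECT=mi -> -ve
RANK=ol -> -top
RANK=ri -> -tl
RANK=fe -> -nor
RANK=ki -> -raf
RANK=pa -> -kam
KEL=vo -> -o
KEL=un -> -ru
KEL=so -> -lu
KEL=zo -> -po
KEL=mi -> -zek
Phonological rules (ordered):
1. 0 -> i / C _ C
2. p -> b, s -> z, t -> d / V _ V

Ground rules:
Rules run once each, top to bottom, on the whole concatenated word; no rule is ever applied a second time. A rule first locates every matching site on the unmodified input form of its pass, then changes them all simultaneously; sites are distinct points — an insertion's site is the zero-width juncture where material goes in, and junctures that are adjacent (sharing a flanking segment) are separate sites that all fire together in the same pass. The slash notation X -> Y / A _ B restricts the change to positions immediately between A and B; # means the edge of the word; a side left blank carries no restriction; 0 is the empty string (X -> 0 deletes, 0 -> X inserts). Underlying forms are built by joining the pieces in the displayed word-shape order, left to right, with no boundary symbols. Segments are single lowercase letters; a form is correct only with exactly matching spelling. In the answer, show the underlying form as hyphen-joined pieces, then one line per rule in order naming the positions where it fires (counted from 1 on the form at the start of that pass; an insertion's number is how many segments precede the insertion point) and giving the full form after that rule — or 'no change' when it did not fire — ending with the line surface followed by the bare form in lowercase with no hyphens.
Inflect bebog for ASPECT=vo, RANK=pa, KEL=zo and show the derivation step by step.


underlying: bebog-kam-a-po
1. 0 -> i / C _ C: inserts after position(s) 5: bebogikamapo
2. p -> b, s -> z, t -> d / V _ V: fires at position(s) 11: bebogikamabo
surface: bebogikamabo
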